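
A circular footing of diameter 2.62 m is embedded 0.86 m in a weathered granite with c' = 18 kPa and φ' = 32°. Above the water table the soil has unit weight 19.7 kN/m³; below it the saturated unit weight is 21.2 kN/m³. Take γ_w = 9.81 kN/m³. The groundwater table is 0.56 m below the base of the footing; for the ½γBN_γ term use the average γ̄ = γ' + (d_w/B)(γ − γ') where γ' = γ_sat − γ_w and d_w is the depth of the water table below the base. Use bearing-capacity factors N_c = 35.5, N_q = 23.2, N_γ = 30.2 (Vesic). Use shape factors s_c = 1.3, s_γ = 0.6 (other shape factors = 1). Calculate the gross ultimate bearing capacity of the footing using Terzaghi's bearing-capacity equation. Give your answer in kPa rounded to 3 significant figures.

q_ult ≈ 1540 kPa

q = γ·D_f = 19.7 × 0.86 = 16.942 kPa.
γ' = 11.39 kN/m³; averaging over the depth B below the base, γ̄ = γ' + (d_w/B)(γ − γ') = 13.166 kN/m³.
c·N_c·s_c = 18 × 35.5 × 1.3 = 830.7 kPa
q·N_q = 16.942 × 23.2 = 393.05 kPa
0.5·γ·B·N_γ·s_γ = 0.5 × 13.166 × 2.62 × 30.2 × 0.6 = 312.53 kPa
q_ult = 830.7 + 393.05 + 312.53 = 1536.3 kPa.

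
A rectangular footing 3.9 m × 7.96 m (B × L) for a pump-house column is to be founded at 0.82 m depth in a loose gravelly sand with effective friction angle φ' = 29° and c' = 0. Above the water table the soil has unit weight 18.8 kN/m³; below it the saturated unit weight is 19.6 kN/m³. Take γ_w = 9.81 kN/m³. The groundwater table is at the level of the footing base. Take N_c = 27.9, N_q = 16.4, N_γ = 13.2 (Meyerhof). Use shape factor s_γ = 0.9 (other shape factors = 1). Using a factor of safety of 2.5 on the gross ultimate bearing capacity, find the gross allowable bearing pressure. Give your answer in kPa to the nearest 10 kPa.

q_all ≈ 190 kPa

Effective surcharge at the founding depth q = γ·D_f = 18.8 × 0.82 = 15.416 kPa.
The water table coincides with the base, so in the self-weight term γ → γ' = 9.79 kN/m³.
q_ult = q·N_q + 0.5·γ·B·N_γ·s_γ
     = 15.416 × 16.4 + 0.5 × 9.79 × 3.9 × 13.2 × 0.9
     = 252.82 + 226.8 = 479.62 kPa.
q_all = 479.62 / 2.5 = 191.85 kPa.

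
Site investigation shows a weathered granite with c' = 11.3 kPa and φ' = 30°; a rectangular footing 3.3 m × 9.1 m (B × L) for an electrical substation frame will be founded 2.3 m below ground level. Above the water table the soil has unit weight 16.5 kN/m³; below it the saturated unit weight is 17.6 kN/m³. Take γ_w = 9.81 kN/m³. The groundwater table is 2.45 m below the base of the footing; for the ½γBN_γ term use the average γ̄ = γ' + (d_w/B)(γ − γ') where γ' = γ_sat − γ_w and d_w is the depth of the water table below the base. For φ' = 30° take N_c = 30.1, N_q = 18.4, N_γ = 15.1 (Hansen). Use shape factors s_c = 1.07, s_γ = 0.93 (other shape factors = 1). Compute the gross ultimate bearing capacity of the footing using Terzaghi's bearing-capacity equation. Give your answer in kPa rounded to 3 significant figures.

Overburden at base level: q = 16.5 × 2.3 = 37.95 kPa.
The water table is 2.45 m below the base (< B = 3.3 m), so the ½γBN_γ term uses γ̄ = γ' + (d_w/B)(γ − γ') = 7.79 + (2.45/3.3)(16.5 − 7.79) = 14.257 kN/m³.
Cohesion term c·N_c·s_c = 11.3 × 30.1 × 1.07 = 363.94 kPa; surcharge term q·N_q = 37.95 × 18.4 = 698.28 kPa; self-weight term 0.5·γ·B·N_γ·s_γ = 0.5 × 14.257 × 3.3 × 15.1 × 0.93 = 330.34 kPa.
q_ult = 363.94 + 698.28 + 330.34 = 1392.6 kPa.

q_ult ≈ 1390 kPa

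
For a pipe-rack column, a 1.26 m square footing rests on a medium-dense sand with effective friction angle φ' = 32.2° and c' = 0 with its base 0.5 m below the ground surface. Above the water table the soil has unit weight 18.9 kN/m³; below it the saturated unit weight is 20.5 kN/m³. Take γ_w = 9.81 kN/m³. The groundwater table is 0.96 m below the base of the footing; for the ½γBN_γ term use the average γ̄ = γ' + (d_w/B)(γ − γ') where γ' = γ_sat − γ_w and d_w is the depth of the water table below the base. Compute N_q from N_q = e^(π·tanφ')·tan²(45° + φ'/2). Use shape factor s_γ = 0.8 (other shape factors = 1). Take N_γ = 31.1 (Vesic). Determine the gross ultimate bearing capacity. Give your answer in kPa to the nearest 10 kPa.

tan32.2° = 0.6297, so N_q = e^(π×0.6297)·tan²(61.1°) = 7.231 × 3.282 = 23.73.
Overburden at base level: q = 18.9 × 0.5 = 9.45 kPa.
The water table is 0.96 m below the base (< B = 1.26 m), so the ½γBN_γ term uses γ̄ = γ' + (d_w/B)(γ − γ') = 10.69 + (0.96/1.26)(18.9 − 10.69) = 16.945 kN/m³.
Surcharge term q·N_q = 9.45 × 23.728 = 224.23 kPa; self-weight term 0.5·γ·B·N_γ·s_γ = 0.5 × 16.945 × 1.26 × 31.1 × 0.8 = 265.61 kPa.
q_ult = 224.23 + 265.61 = 489.84 kPa.

q_ult ≈ 490 kPa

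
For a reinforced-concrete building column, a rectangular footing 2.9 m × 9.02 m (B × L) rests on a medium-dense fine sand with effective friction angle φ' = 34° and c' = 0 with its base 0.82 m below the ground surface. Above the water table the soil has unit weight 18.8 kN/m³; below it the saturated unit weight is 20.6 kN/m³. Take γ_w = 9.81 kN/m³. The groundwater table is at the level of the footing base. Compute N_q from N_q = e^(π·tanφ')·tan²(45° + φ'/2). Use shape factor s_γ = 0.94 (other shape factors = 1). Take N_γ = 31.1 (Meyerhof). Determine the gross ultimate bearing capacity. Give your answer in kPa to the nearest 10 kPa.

tan34° = 0.6745, so N_q = e^(π×0.6745)·tan²(62°) = 8.323 × 3.537 = 29.44.
Effective surcharge at the founding depth q = γ·D_f = 18.8 × 0.82 = 15.416 kPa.
The water table coincides with the base, so in the self-weight term γ → γ' = 10.79 kN/m³.
q_ult = q·N_q + 0.5·γ·B·N_γ·s_γ
     = 15.416 × 29.44 + 0.5 × 10.79 × 2.9 × 31.1 × 0.94
     = 453.84 + 457.38 = 911.22 kPa.

q_ult ≈ 910 kPa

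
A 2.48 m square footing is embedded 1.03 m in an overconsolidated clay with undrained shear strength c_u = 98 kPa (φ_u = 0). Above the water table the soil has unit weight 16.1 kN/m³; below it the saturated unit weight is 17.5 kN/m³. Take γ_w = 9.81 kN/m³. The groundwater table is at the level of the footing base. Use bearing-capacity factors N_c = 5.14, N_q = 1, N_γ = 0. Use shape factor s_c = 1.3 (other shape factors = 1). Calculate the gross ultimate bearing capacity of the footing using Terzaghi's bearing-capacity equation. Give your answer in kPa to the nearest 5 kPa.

q_ult ≈ 670 kPa

Overburden at base level: q = 16.1 × 1.03 = 16.583 kPa.
Cohesion term c·N_c·s_c = 98 × 5.14 × 1.3 = 654.84 kPa; surcharge term q·N_q = 16.583 × 1 = 16.583 kPa.
q_ult = 654.84 + 16.583 = 671.42 kPa.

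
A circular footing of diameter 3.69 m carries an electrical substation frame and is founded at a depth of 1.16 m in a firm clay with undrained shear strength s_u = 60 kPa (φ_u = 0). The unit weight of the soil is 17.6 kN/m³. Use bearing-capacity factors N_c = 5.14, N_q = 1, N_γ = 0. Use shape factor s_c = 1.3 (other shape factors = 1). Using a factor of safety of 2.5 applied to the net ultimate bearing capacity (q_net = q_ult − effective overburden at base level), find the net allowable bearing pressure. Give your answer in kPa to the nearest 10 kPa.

q_all(net) ≈ 160 kPa

Overburden at base level: q = 17.6 × 1.16 = 20.416 kPa.
Cohesion term c·N_c·s_c = 60 × 5.14 × 1.3 = 400.92 kPa; surcharge term q·N_q = 20.416 × 1 = 20.416 kPa.
q_ult = 400.92 + 20.416 = 421.34 kPa.
Net ultimate: q_net = 421.34 − 20.416 = 400.92 kPa.
q_all(net) = 400.92 / 2.5 = 160.37 kPa.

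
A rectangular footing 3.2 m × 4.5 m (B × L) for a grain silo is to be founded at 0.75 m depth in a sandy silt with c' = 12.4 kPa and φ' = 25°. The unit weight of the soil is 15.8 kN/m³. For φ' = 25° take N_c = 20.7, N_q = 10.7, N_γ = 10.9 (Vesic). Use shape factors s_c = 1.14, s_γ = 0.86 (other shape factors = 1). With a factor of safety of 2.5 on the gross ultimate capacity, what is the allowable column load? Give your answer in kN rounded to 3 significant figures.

q = γ·D_f = 15.8 × 0.75 = 11.85 kPa.
c·N_c·s_c = 12.4 × 20.7 × 1.14 = 292.62 kPa
q·N_q = 11.85 × 10.7 = 126.8 kPa
0.5·γ·B·N_γ·s_γ = 0.5 × 15.8 × 3.2 × 10.9 × 0.86 = 236.97 kPa
q_ult = 292.62 + 126.8 + 236.97 = 656.38 kPa.
Gross allowable pressure q_all = 656.38 / 2.5 = 262.55 kPa.
Footing area = 14.4 m², so allowable column load = 262.55 × 14.4 = 3780.8 kN.

P_all ≈ 3780 kN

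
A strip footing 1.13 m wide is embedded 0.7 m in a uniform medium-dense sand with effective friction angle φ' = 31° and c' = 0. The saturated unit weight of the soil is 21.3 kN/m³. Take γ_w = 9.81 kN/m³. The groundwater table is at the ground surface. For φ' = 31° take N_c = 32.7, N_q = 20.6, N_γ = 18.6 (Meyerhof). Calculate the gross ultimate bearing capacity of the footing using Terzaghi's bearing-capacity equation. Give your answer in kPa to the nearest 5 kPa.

q_ult ≈ 285 kPa

With the water table at the surface the whole profile is submerged: γ' = 21.3 − 9.81 = 11.49 kN/m³, so q = γ'·D_f = 8.043 kPa; the same γ' applies in the ½γBN_γ term.
q_ult = q·N_q + 0.5·γ·B·N_γ
     = 8.043 × 20.6 + 0.5 × 11.49 × 1.13 × 18.6
     = 165.69 + 120.75 = 286.43 kPa.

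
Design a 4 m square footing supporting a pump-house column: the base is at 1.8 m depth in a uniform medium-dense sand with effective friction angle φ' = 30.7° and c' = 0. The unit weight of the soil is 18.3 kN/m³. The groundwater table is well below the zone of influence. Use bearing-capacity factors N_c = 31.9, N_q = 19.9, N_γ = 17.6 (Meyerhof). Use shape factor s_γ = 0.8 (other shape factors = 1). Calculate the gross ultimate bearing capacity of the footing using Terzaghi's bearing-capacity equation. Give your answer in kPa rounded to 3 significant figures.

q_ult ≈ 1170 kPa

Overburden at base level: q = 18.3 × 1.8 = 32.94 kPa.
Surcharge term q·N_q = 32.94 × 19.9 = 655.51 kPa; self-weight term 0.5·γ·B·N_γ·s_γ = 0.5 × 18.3 × 4 × 17.6 × 0.8 = 515.33 kPa.
q_ult = 655.51 + 515.33 = 1170.8 kPa.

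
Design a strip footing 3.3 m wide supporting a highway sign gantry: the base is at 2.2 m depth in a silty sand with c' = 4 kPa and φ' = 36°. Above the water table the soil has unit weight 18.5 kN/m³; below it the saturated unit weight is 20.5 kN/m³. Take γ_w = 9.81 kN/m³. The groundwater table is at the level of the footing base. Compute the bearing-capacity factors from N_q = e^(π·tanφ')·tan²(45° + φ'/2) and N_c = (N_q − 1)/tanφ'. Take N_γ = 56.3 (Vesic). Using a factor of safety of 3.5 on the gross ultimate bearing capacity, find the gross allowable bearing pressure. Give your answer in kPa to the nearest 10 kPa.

q_all ≈ 780 kPa

N_q = e^(π·tan36°)·tan²(63°) = 37.75; N_c = (N_q − 1)/tanφ' = 50.59.
Overburden at base level: q = 18.5 × 2.2 = 40.7 kPa.
Below the base the soil is submerged, so the ½γBN_γ term uses γ' = 20.5 − 9.81 = 10.69 kN/m³.
Cohesion term c·N_c = 4 × 50.585 = 202.34 kPa; surcharge term q·N_q = 40.7 × 37.752 = 1536.5 kPa; self-weight term 0.5·γ·B·N_γ = 0.5 × 10.69 × 3.3 × 56.3 = 993.05 kPa.
q_ult = 202.34 + 1536.5 + 993.05 = 2731.9 kPa.
q_all = 2731.9 / 3.5 = 780.55 kPa.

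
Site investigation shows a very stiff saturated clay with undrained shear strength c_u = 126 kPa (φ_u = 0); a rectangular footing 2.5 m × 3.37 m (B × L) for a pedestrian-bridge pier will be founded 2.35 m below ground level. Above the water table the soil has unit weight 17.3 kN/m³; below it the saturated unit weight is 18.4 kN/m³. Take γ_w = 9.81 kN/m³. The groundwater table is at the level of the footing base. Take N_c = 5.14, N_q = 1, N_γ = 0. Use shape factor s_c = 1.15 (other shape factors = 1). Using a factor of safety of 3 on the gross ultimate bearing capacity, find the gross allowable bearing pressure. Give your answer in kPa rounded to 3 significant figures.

Effective surcharge at the founding depth q = γ·D_f = 17.3 × 2.35 = 40.655 kPa.
q_ult = c·N_c·s_c + q·N_q
     = 126 × 5.14 × 1.15 + 40.655 × 1
     = 744.79 + 40.655 = 785.44 kPa.
q_all = 785.44 / 3 = 261.81 kPa.

q_all ≈ 262 kPa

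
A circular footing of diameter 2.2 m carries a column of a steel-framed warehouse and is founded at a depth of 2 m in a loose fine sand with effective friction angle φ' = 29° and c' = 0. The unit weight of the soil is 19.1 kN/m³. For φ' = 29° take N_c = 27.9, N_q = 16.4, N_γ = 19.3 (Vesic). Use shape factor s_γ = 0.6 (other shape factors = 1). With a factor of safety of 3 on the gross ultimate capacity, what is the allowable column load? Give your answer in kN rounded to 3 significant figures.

P_all ≈ 1100 kN

Overburden at base level: q = 19.1 × 2 = 38.2 kPa.
Surcharge term q·N_q = 38.2 × 16.4 = 626.48 kPa; self-weight term 0.5·γ·B·N_γ·s_γ = 0.5 × 19.1 × 2.2 × 19.3 × 0.6 = 243.3 kPa.
q_ult = 626.48 + 243.3 = 869.78 kPa.
Gross allowable pressure q_all = 869.78 / 3 = 289.93 kPa.
Footing area = 3.8013 m², so allowable column load = 289.93 × 3.8013 = 1102.1 kN.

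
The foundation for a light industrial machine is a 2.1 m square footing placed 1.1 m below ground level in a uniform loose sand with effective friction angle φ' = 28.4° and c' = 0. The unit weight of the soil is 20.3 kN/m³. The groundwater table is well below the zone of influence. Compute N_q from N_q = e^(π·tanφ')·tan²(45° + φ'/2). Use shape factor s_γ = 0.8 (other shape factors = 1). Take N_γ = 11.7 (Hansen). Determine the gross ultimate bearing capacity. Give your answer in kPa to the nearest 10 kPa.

tan28.4° = 0.5407, so N_q = e^(π×0.5407)·tan²(59.2°) = 5.467 × 2.814 = 15.38.
Overburden at base level: q = 20.3 × 1.1 = 22.33 kPa.
Surcharge term q·N_q = 22.33 × 15.383 = 343.51 kPa; self-weight term 0.5·γ·B·N_γ·s_γ = 0.5 × 20.3 × 2.1 × 11.7 × 0.8 = 199.51 kPa.
q_ult = 343.51 + 199.51 = 543.02 kPa.

q_ult ≈ 540 kPa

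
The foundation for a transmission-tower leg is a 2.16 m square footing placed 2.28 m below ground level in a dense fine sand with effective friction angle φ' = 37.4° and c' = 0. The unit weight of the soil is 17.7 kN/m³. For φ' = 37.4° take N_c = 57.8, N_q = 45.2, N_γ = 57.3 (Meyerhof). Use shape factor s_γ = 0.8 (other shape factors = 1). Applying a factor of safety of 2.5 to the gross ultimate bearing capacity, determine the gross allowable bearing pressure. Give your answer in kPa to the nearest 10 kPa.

Effective surcharge at the founding depth q = γ·D_f = 17.7 × 2.28 = 40.356 kPa.
q_ult = q·N_q + 0.5·γ·B·N_γ·s_γ
     = 40.356 × 45.2 + 0.5 × 17.7 × 2.16 × 57.3 × 0.8
     = 1824.1 + 876.28 = 2700.4 kPa.
q_all = q_ult / FS = 2700.4 / 2.5 = 1080.1 kPa.

q_all ≈ 1080 kPa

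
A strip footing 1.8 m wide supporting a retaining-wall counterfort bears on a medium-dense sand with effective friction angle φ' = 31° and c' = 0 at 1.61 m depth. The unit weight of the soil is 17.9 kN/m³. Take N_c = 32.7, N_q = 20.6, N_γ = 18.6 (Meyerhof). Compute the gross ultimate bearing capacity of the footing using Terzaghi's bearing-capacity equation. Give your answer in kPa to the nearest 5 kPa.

q = γ·D_f = 17.9 × 1.61 = 28.819 kPa.
q·N_q = 28.819 × 20.6 = 593.67 kPa
0.5·γ·B·N_γ = 0.5 × 17.9 × 1.8 × 18.6 = 299.65 kPa
q_ult = 593.67 + 299.65 = 893.32 kPa.

q_ult ≈ 895 kPa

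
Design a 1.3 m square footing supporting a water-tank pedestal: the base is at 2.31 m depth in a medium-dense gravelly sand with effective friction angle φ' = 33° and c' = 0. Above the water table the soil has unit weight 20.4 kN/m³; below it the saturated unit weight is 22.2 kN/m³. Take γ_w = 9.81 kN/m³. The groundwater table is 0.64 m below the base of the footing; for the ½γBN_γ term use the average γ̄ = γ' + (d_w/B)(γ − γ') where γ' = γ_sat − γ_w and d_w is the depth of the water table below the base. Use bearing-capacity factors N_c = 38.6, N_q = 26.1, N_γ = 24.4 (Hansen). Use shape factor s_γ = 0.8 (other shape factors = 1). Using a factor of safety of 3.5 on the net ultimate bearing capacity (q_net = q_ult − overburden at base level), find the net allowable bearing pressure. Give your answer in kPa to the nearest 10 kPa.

Effective surcharge at the founding depth q = γ·D_f = 20.4 × 2.31 = 47.124 kPa.
With d_w = 0.64 m < B, γ̄ = 12.39 + (0.64/1.3) × (20.4 − 12.39) = 16.333 kN/m³.
q_ult = q·N_q + 0.5·γ·B·N_γ·s_γ
     = 47.124 × 26.1 + 0.5 × 16.333 × 1.3 × 24.4 × 0.8
     = 1229.9 + 207.24 = 1437.2 kPa.
q_net = 1437.2 − 47.124 = 1390.1 kPa.
q_all(net) = 1390.1 / 3.5 = 397.16 kPa.

q_all(net) ≈ 400 kPa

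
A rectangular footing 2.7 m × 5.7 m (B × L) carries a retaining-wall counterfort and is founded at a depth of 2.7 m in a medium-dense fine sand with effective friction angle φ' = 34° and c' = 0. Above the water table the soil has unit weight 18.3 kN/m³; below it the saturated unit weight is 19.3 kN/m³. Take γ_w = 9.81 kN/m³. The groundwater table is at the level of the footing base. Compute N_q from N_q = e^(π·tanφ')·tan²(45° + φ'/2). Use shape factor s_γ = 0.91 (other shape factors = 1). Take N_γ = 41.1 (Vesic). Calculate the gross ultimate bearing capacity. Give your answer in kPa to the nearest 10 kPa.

q_ult ≈ 1930 kPa

tan34° = 0.6745, so N_q = e^(π×0.6745)·tan²(62°) = 8.323 × 3.537 = 29.44.
Overburden at base level: q = 18.3 × 2.7 = 49.41 kPa.
Below the base the soil is submerged, so the ½γBN_γ term uses γ' = 19.3 − 9.81 = 9.49 kN/m³.
Surcharge term q·N_q = 49.41 × 29.44 = 1454.6 kPa; self-weight term 0.5·γ·B·N_γ·s_γ = 0.5 × 9.49 × 2.7 × 41.1 × 0.91 = 479.16 kPa.
q_ult = 1454.6 + 479.16 = 1933.8 kPa.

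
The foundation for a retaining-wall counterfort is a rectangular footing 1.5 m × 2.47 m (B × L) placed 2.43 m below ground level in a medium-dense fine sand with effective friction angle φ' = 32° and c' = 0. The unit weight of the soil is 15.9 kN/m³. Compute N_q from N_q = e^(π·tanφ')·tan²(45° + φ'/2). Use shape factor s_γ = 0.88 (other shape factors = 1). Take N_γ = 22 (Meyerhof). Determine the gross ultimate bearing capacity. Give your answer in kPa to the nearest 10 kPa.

tan32° = 0.6249, so N_q = e^(π×0.6249)·tan²(61°) = 7.121 × 3.255 = 23.18.
Overburden at base level: q = 15.9 × 2.43 = 38.637 kPa.
Surcharge term q·N_q = 38.637 × 23.177 = 895.48 kPa; self-weight term 0.5·γ·B·N_γ·s_γ = 0.5 × 15.9 × 1.5 × 22 × 0.88 = 230.87 kPa.
q_ult = 895.48 + 230.87 = 1126.3 kPa.

q_ult ≈ 1130 kPa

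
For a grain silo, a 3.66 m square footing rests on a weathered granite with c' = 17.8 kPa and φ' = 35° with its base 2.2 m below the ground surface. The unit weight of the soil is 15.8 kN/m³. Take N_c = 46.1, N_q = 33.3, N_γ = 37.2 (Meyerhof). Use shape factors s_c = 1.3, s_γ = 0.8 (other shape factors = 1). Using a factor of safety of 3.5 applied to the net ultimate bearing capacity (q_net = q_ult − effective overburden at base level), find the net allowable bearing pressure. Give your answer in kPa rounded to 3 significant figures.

Overburden at base level: q = 15.8 × 2.2 = 34.76 kPa.
Cohesion term c·N_c·s_c = 17.8 × 46.1 × 1.3 = 1066.8 kPa; surcharge term q·N_q = 34.76 × 33.3 = 1157.5 kPa; self-weight term 0.5·γ·B·N_γ·s_γ = 0.5 × 15.8 × 3.66 × 37.2 × 0.8 = 860.48 kPa.
q_ult = 1066.8 + 1157.5 + 860.48 = 3084.7 kPa.
Net ultimate: q_net = 3084.7 − 34.76 = 3050 kPa.
q_all(net) = 3050 / 3.5 = 871.42 kPa.

q_all(net) ≈ 871 kPa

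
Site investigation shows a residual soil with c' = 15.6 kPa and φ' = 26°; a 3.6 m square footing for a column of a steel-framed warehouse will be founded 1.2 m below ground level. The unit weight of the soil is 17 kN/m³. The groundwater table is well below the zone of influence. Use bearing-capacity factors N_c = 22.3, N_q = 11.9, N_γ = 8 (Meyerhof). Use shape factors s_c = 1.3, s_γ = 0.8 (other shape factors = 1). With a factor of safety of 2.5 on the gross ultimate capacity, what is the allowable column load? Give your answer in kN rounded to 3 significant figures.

Effective surcharge at the founding depth q = γ·D_f = 17 × 1.2 = 20.4 kPa.
q_ult = c·N_c·s_c + q·N_q + 0.5·γ·B·N_γ·s_γ
     = 15.6 × 22.3 × 1.3 + 20.4 × 11.9 + 0.5 × 17 × 3.6 × 8 × 0.8
     = 452.24 + 242.76 + 195.84 = 890.84 kPa.
Gross allowable pressure q_all = 890.84 / 2.5 = 356.34 kPa.
Footing area = 12.96 m², so allowable column load = 356.34 × 12.96 = 4618.1 kN.

P_all ≈ 4620 kN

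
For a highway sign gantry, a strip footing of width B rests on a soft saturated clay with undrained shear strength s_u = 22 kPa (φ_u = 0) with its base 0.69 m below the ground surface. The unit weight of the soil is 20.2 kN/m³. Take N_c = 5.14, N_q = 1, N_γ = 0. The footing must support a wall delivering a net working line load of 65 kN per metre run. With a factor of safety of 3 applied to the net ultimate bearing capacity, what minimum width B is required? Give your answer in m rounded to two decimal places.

B = 1.72 m

q = γ·D_f = 20.2 × 0.69 = 13.938 kPa.
c·N_c = 22 × 5.14 = 113.08 kPa
q·N_q = 13.938 × 1 = 13.938 kPa
q_ult = 113.08 + 13.938 = 127.02 kPa.
For φ = 0 the ½γBN_γ term vanishes, so q_ult is independent of B. q_net = 127.02 − 13.938 = 113.08 kPa; q_all(net) = 113.08/3 = 37.693 kPa.
Required width B = w / q_all(net) = 65 / 37.693 = 1.724 m.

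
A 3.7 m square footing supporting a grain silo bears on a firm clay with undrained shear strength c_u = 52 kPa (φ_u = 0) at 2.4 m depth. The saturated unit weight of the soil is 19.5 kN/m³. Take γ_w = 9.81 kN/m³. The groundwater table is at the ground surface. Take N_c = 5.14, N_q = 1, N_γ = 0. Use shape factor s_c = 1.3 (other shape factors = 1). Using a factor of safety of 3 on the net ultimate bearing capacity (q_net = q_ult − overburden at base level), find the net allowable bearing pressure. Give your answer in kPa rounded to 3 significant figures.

q_all(net) ≈ 116 kPa

γ' = 19.5 − 9.81 = 9.69 kN/m³ (submerged throughout). q = 9.69 × 2.4 = 23.256 kPa.
c·N_c·s_c = 52 × 5.14 × 1.3 = 347.46 kPa
q·N_q = 23.256 × 1 = 23.256 kPa
q_ult = 347.46 + 23.256 = 370.72 kPa.
q_net = 370.72 − 23.256 = 347.46 kPa.
q_all(net) = 347.46 / 3 = 115.82 kPa.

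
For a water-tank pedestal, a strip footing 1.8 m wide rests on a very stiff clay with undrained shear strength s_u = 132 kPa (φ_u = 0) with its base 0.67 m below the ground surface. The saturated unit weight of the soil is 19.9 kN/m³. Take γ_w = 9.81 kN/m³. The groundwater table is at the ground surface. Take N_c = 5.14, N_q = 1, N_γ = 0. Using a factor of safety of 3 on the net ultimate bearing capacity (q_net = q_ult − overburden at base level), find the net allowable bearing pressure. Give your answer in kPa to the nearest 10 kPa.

With the water table at the surface the whole profile is submerged: γ' = 19.9 − 9.81 = 10.09 kN/m³, so q = γ'·D_f = 6.7603 kPa.
q_ult = c·N_c + q·N_q
     = 132 × 5.14 + 6.7603 × 1
     = 678.48 + 6.7603 = 685.24 kPa.
q_net = 685.24 − 6.7603 = 678.48 kPa.
q_all(net) = 678.48 / 3 = 226.16 kPa.

q_all(net) ≈ 230 kPa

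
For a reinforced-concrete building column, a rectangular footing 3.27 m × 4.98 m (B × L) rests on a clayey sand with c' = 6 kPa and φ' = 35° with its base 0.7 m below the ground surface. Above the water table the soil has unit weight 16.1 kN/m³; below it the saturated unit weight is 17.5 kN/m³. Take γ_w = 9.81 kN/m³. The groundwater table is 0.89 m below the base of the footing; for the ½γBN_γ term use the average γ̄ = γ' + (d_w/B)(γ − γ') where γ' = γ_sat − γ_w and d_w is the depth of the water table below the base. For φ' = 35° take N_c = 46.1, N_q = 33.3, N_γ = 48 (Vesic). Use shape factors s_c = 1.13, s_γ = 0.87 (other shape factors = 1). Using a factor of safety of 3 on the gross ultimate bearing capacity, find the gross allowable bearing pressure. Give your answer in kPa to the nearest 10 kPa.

Effective surcharge at the founding depth q = γ·D_f = 16.1 × 0.7 = 11.27 kPa.
With d_w = 0.89 m < B, γ̄ = 7.69 + (0.89/3.27) × (16.1 − 7.69) = 9.979 kN/m³.
q_ult = c·N_c·s_c + q·N_q + 0.5·γ·B·N_γ·s_γ
     = 6 × 46.1 × 1.13 + 11.27 × 33.3 + 0.5 × 9.979 × 3.27 × 48 × 0.87
     = 312.56 + 375.29 + 681.34 = 1369.2 kPa.
q_all = 1369.2 / 3 = 456.4 kPa.

q_all ≈ 460 kPa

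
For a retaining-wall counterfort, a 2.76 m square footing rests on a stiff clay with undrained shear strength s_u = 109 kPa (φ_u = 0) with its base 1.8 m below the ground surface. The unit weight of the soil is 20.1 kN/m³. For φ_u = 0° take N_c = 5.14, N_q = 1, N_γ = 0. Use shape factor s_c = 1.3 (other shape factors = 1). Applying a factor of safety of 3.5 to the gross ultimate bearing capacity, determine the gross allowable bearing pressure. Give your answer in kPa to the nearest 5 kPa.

q_all ≈ 220 kPa

q = γ·D_f = 20.1 × 1.8 = 36.18 kPa.
c·N_c·s_c = 109 × 5.14 × 1.3 = 728.34 kPa
q·N_q = 36.18 × 1 = 36.18 kPa
q_ult = 728.34 + 36.18 = 764.52 kPa.
q_all = q_ult / FS = 764.52 / 3.5 = 218.43 kPa.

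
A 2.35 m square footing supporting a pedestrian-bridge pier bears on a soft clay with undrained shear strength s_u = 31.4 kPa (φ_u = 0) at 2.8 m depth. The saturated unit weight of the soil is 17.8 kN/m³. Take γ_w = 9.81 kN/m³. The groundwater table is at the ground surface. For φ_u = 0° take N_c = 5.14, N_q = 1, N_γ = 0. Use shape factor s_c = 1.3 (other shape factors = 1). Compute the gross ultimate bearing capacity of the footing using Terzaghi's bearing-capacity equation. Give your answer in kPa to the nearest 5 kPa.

q_ult ≈ 230 kPa

Water table at ground surface, so effective unit weight γ' = 17.8 − 9.81 = 7.99 kN/m³ is used throughout; overburden q = 7.99 × 2.8 = 22.372 kPa.
Cohesion term c·N_c·s_c = 31.4 × 5.14 × 1.3 = 209.81 kPa; surcharge term q·N_q = 22.372 × 1 = 22.372 kPa.
q_ult = 209.81 + 22.372 = 232.19 kPa.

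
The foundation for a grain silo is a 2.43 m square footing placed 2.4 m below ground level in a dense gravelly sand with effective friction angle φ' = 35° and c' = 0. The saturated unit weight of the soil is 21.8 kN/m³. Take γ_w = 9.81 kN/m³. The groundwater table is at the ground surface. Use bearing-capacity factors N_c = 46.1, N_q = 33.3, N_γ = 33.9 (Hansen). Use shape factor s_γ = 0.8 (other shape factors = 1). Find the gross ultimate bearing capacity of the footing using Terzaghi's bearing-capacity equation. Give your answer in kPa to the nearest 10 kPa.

With the water table at the surface the whole profile is submerged: γ' = 21.8 − 9.81 = 11.99 kN/m³, so q = γ'·D_f = 28.776 kPa; the same γ' applies in the ½γBN_γ term.
q_ult = q·N_q + 0.5·γ·B·N_γ·s_γ
     = 28.776 × 33.3 + 0.5 × 11.99 × 2.43 × 33.9 × 0.8
     = 958.24 + 395.08 = 1353.3 kPa.

q_ult ≈ 1350 kPa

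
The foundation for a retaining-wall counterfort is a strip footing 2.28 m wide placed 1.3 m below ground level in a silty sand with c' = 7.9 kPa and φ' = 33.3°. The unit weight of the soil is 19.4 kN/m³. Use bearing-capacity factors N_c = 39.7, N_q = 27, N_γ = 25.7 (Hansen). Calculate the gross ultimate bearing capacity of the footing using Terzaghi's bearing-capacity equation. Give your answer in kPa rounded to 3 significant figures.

Overburden at base level: q = 19.4 × 1.3 = 25.22 kPa.
Cohesion term c·N_c = 7.9 × 39.7 = 313.63 kPa; surcharge term q·N_q = 25.22 × 27 = 680.94 kPa; self-weight term 0.5·γ·B·N_γ = 0.5 × 19.4 × 2.28 × 25.7 = 568.38 kPa.
q_ult = 313.63 + 680.94 + 568.38 = 1563 kPa.

q_ult ≈ 1560 kPa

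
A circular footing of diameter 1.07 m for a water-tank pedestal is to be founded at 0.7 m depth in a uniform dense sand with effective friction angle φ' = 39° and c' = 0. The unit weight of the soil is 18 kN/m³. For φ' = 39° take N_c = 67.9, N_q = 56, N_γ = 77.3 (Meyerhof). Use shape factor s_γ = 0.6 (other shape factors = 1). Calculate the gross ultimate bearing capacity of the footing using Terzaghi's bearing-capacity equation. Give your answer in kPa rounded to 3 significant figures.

q_ult ≈ 1150 kPa

Overburden at base level: q = 18 × 0.7 = 12.6 kPa.
Surcharge term q·N_q = 12.6 × 56 = 705.6 kPa; self-weight term 0.5·γ·B·N_γ·s_γ = 0.5 × 18 × 1.07 × 77.3 × 0.6 = 446.64 kPa.
q_ult = 705.6 + 446.64 = 1152.2 kPa.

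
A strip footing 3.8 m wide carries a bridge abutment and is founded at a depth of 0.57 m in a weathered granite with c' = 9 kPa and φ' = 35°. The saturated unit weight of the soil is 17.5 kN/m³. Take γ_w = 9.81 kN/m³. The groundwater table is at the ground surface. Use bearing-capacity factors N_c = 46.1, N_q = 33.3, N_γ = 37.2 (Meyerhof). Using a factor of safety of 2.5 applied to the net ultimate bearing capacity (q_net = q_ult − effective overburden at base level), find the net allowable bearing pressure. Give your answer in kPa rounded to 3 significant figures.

With the water table at the surface the whole profile is submerged: γ' = 17.5 − 9.81 = 7.69 kN/m³, so q = γ'·D_f = 4.3833 kPa; the same γ' applies in the ½γBN_γ term.
q_ult = c·N_c + q·N_q + 0.5·γ·B·N_γ
     = 9 × 46.1 + 4.3833 × 33.3 + 0.5 × 7.69 × 3.8 × 37.2
     = 414.9 + 145.96 + 543.53 = 1104.4 kPa.
Net ultimate: q_net = 1104.4 − 4.3833 = 1100 kPa.
q_all(net) = 1100 / 2.5 = 440 kPa.

q_all(net) ≈ 440 kPa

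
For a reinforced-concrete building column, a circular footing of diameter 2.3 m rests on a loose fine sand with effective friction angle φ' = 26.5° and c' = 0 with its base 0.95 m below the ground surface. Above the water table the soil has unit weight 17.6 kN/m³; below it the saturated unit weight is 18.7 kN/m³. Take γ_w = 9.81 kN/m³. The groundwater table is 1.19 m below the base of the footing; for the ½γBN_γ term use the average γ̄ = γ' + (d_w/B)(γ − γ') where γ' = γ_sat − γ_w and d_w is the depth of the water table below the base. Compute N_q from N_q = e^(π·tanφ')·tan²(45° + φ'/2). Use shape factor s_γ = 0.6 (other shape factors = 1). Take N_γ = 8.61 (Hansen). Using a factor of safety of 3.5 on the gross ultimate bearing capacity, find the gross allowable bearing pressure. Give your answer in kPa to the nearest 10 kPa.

q_all ≈ 80 kPa

N_q = e^(π·tan26.5°)·tan²(58.25°) = 12.51.
Effective surcharge at the founding depth q = γ·D_f = 17.6 × 0.95 = 16.72 kPa.
With d_w = 1.19 m < B, γ̄ = 8.89 + (1.19/2.3) × (17.6 − 8.89) = 13.396 kN/m³.
q_ult = q·N_q + 0.5·γ·B·N_γ·s_γ
     = 16.72 × 12.506 + 0.5 × 13.396 × 2.3 × 8.61 × 0.6
     = 209.1 + 79.587 = 288.69 kPa.
q_all = 288.69 / 3.5 = 82.483 kPa.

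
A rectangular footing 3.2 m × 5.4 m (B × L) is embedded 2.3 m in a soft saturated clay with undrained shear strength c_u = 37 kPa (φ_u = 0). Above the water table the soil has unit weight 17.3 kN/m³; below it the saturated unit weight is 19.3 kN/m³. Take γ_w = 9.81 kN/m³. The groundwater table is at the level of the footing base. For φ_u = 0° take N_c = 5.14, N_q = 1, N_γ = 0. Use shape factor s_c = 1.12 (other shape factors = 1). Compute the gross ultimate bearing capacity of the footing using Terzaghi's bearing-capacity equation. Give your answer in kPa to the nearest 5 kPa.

q = γ·D_f = 17.3 × 2.3 = 39.79 kPa.
c·N_c·s_c = 37 × 5.14 × 1.12 = 213 kPa
q·N_q = 39.79 × 1 = 39.79 kPa
q_ult = 213 + 39.79 = 252.79 kPa.

q_ult ≈ 255 kPa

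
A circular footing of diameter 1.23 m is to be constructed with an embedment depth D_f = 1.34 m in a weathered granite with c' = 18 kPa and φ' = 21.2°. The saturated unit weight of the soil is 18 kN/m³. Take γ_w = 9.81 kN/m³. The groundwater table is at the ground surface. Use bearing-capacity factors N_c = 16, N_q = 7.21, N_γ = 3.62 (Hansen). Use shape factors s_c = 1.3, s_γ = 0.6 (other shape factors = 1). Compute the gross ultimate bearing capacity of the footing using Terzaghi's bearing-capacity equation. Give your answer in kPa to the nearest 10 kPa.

q_ult ≈ 460 kPa

With the water table at the surface the whole profile is submerged: γ' = 18 − 9.81 = 8.19 kN/m³, so q = γ'·D_f = 10.975 kPa; the same γ' applies in the ½γBN_γ term.
q_ult = c·N_c·s_c + q·N_q + 0.5·γ·B·N_γ·s_γ
     = 18 × 16 × 1.3 + 10.975 × 7.21 + 0.5 × 8.19 × 1.23 × 3.62 × 0.6
     = 374.4 + 79.127 + 10.94 = 464.47 kPa.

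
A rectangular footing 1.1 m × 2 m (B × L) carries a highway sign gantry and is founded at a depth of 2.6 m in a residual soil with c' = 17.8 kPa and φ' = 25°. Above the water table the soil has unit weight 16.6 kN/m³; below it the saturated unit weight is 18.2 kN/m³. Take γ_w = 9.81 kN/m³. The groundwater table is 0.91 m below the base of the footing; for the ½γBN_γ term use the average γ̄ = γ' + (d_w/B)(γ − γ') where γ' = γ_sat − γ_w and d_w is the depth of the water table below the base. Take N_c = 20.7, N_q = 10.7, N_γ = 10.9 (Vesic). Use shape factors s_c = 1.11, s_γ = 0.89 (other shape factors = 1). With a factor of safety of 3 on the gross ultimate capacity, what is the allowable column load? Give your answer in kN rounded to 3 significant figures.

q = γ·D_f = 16.6 × 2.6 = 43.16 kPa.
γ' = 8.39 kN/m³; averaging over the depth B below the base, γ̄ = γ' + (d_w/B)(γ − γ') = 15.182 kN/m³.
c·N_c·s_c = 17.8 × 20.7 × 1.11 = 408.99 kPa
q·N_q = 43.16 × 10.7 = 461.81 kPa
0.5·γ·B·N_γ·s_γ = 0.5 × 15.182 × 1.1 × 10.9 × 0.89 = 81.004 kPa
q_ult = 408.99 + 461.81 + 81.004 = 951.81 kPa.
Gross allowable pressure q_all = 951.81 / 3 = 317.27 kPa.
Footing area = 2.2 m², so allowable column load = 317.27 × 2.2 = 697.99 kN.

P_all ≈ 698 kN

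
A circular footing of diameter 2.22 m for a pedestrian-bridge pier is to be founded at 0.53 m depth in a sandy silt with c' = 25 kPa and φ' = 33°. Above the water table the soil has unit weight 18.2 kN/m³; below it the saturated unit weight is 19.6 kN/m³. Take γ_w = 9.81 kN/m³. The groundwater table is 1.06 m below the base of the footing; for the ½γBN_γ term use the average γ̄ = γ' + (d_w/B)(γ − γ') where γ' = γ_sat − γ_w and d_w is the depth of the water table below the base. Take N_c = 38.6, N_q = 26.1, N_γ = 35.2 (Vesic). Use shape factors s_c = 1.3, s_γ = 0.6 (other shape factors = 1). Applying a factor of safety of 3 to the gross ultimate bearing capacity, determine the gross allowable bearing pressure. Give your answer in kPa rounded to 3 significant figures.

q = γ·D_f = 18.2 × 0.53 = 9.646 kPa.
γ' = 9.79 kN/m³; averaging over the depth B below the base, γ̄ = γ' + (d_w/B)(γ − γ') = 13.806 kN/m³.
c·N_c·s_c = 25 × 38.6 × 1.3 = 1254.5 kPa
q·N_q = 9.646 × 26.1 = 251.76 kPa
0.5·γ·B·N_γ·s_γ = 0.5 × 13.806 × 2.22 × 35.2 × 0.6 = 323.65 kPa
q_ult = 1254.5 + 251.76 + 323.65 = 1829.9 kPa.
q_all = q_ult / FS = 1829.9 / 3 = 609.97 kPa.

q_all ≈ 610 kPa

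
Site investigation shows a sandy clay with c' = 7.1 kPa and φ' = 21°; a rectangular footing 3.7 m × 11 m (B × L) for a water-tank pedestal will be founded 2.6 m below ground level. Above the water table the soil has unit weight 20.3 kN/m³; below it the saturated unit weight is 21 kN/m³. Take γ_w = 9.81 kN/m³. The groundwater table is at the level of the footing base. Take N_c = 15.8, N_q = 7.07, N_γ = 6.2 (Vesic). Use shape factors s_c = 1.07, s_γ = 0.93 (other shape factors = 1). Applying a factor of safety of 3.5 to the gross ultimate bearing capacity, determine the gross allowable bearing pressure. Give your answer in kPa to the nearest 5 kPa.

q_all ≈ 175 kPa

Effective surcharge at the founding depth q = γ·D_f = 20.3 × 2.6 = 52.78 kPa.
The water table coincides with the base, so in the self-weight term γ → γ' = 11.19 kN/m³.
q_ult = c·N_c·s_c + q·N_q + 0.5·γ·B·N_γ·s_γ
     = 7.1 × 15.8 × 1.07 + 52.78 × 7.07 + 0.5 × 11.19 × 3.7 × 6.2 × 0.93
     = 120.03 + 373.15 + 119.36 = 612.55 kPa.
q_all = q_ult / FS = 612.55 / 3.5 = 175.01 kPa.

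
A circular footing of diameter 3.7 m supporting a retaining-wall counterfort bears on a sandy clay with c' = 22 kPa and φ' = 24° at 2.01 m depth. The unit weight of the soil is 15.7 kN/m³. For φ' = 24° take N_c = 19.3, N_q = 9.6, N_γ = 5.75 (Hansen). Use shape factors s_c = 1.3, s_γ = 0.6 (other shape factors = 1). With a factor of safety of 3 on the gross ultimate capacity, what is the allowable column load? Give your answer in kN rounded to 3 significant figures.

Overburden at base level: q = 15.7 × 2.01 = 31.557 kPa.
Cohesion term c·N_c·s_c = 22 × 19.3 × 1.3 = 551.98 kPa; surcharge term q·N_q = 31.557 × 9.6 = 302.95 kPa; self-weight term 0.5·γ·B·N_γ·s_γ = 0.5 × 15.7 × 3.7 × 5.75 × 0.6 = 100.21 kPa.
q_ult = 551.98 + 302.95 + 100.21 = 955.13 kPa.
Gross allowable pressure q_all = 955.13 / 3 = 318.38 kPa.
Footing area = 10.7521 m², so allowable column load = 318.38 × 10.7521 = 3423.2 kN.

P_all ≈ 3420 kN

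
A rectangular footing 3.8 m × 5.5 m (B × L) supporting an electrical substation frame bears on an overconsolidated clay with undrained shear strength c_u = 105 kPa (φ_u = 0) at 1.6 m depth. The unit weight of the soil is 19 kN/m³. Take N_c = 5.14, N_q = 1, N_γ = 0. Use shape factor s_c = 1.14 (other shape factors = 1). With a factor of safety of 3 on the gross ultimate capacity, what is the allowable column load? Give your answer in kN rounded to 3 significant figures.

Effective surcharge at the founding depth q = γ·D_f = 19 × 1.6 = 30.4 kPa.
q_ult = c·N_c·s_c + q·N_q
     = 105 × 5.14 × 1.14 + 30.4 × 1
     = 615.26 + 30.4 = 645.66 kPa.
Gross allowable pressure q_all = 645.66 / 3 = 215.22 kPa.
Footing area = 20.9 m², so allowable column load = 215.22 × 20.9 = 4498.1 kN.

P_all ≈ 4500 kN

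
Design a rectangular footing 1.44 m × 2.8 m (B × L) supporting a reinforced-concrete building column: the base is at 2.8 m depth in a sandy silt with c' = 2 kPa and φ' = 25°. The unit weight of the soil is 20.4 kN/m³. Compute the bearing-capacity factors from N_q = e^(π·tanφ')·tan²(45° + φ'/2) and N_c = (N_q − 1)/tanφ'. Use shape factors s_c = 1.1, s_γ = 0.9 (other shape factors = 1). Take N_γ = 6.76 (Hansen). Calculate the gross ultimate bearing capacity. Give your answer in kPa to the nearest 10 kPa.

q_ult ≈ 740 kPa

tan25° = 0.4663, so N_q = e^(π×0.4663)·tan²(57.5°) = 4.327 × 2.464 = 10.66.
N_c = (10.66 − 1)/tan25° = 20.72.
Overburden at base level: q = 20.4 × 2.8 = 57.12 kPa.
Cohesion term c·N_c·s_c = 2 × 20.721 × 1.1 = 45.585 kPa; surcharge term q·N_q = 57.12 × 10.662 = 609.02 kPa; self-weight term 0.5·γ·B·N_γ·s_γ = 0.5 × 20.4 × 1.44 × 6.76 × 0.9 = 89.362 kPa.
q_ult = 45.585 + 609.02 + 89.362 = 743.97 kPa.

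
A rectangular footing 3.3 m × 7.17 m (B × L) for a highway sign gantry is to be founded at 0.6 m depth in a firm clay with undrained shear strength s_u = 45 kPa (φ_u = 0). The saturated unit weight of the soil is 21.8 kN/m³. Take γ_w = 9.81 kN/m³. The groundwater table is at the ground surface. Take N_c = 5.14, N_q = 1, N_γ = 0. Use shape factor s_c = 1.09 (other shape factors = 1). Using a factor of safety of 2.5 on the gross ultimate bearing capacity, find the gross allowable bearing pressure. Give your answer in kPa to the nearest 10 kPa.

q_all ≈ 100 kPa

With the water table at the surface the whole profile is submerged: γ' = 21.8 − 9.81 = 11.99 kN/m³, so q = γ'·D_f = 7.194 kPa.
q_ult = c·N_c·s_c + q·N_q
     = 45 × 5.14 × 1.09 + 7.194 × 1
     = 252.12 + 7.194 = 259.31 kPa.
q_all = 259.31 / 2.5 = 103.72 kPa.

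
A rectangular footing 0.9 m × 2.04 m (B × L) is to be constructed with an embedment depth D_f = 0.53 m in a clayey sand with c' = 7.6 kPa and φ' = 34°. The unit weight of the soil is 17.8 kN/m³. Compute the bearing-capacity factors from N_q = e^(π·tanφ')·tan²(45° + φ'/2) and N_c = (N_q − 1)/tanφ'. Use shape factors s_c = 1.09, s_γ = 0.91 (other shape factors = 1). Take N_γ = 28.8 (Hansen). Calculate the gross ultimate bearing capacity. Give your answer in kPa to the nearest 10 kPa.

tan34° = 0.6745, so N_q = e^(π×0.6745)·tan²(62°) = 8.323 × 3.537 = 29.44.
N_c = (29.44 − 1)/tan34° = 42.16.
Overburden at base level: q = 17.8 × 0.53 = 9.434 kPa.
Cohesion term c·N_c·s_c = 7.6 × 42.164 × 1.09 = 349.28 kPa; surcharge term q·N_q = 9.434 × 29.44 = 277.74 kPa; self-weight term 0.5·γ·B·N_γ·s_γ = 0.5 × 17.8 × 0.9 × 28.8 × 0.91 = 209.93 kPa.
q_ult = 349.28 + 277.74 + 209.93 = 836.95 kPa.

q_ult ≈ 840 kPa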